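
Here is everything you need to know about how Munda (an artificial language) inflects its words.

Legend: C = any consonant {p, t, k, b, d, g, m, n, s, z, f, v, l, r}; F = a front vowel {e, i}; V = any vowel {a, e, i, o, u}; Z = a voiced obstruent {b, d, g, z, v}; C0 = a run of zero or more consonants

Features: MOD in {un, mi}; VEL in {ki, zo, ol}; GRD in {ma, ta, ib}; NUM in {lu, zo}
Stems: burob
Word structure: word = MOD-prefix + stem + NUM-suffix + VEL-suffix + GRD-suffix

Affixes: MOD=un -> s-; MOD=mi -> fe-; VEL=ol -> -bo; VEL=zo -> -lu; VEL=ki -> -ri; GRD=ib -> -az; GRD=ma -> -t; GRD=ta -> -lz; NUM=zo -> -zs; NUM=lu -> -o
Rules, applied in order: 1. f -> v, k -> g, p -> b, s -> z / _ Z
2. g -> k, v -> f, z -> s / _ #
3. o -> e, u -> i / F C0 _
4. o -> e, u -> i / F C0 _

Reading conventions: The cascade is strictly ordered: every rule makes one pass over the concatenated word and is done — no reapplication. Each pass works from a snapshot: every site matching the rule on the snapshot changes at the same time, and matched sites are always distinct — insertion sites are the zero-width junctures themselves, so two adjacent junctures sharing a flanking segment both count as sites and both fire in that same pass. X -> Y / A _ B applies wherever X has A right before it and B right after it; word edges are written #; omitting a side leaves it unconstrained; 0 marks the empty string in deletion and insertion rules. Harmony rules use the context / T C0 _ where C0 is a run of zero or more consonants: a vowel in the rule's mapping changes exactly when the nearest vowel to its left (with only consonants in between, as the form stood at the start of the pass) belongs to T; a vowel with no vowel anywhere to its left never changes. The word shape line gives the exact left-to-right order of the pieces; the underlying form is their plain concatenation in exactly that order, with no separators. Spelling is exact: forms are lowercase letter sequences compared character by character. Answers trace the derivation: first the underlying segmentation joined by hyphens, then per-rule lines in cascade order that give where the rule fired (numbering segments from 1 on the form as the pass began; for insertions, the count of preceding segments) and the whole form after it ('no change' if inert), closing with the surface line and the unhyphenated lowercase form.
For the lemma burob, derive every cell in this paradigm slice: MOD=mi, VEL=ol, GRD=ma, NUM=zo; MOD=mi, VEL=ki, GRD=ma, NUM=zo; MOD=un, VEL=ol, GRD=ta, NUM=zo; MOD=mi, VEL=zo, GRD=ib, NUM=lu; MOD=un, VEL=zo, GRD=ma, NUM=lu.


cell MOD=mi, VEL=ol, GRD=ma, NUM=zo:
underlying: fe-burob-zs-bo-t
1. f -> v, k -> g, p -> b, s -> z / _ Z: fires at position(s) 9: feburobzzbot
2. g -> k, v -> f, z -> s / _ #: no change
3. o -> e, u -> i / F C0 _: fires at position(s) 4: febirobzzbot
4. o -> e, u -> i / F C0 _: fires at position(s) 6: febirebzzbot
surface: febirebzzbot

cell MOD=mi, VEL=ki, GRD=ma, NUM=zo:
underlying: fe-burob-zs-ri-t
1. f -> v, k -> g, p -> b, s -> z / _ Z: no change
2. g -> k, v -> f, z -> s / _ #: no change
3. o -> e, u -> i / F C0 _: fires at position(s) 4: febirobzsrit
4. o -> e, u -> i / F C0 _: fires at position(s) 6: febirebzsrit
surface: febirebzsrit

cell MOD=un, VEL=ol, GRD=ta, NUM=zo:
underlying: s-burob-zs-bo-lz
1. f -> v, k -> g, p -> b, s -> z / _ Z: fires at position(s) 1, 8: zburobzzbolz
2. g -> k, v -> f, z -> s / _ #: fires at position(s) 12: zburobzzbols
3. o -> e, u -> i / F C0 _: no change
4. o -> e, u -> i / F C0 _: no change
surface: zburobzzbols

cell MOD=mi, VEL=zo, GRD=ib, NUM=lu:
underlying: fe-burob-o-lu-az
1. f -> v, k -> g, p -> b, s -> z / _ Z: no change
2. g -> k, v -> f, z -> s / _ #: fires at position(s) 12: feburoboluas
3. o -> e, u -> i / F C0 _: fires at position(s) 4: febiroboluas
4. o -> e, u -> i / F C0 _: fires at position(s) 6: febireboluas
surface: febireboluas

cell MOD=un, VEL=zo, GRD=ma, NUM=lu:
underlying: s-burob-o-lu-t
1. f -> v, k -> g, p -> b, s -> z / _ Z: fires at position(s) 1: zburobolut
2. g -> k, v -> f, z -> s / _ #: no change
3. o -> e, u -> i / F C0 _: no change
4. o -> e, u -> i / F C0 _: no change
surface: zburobolut


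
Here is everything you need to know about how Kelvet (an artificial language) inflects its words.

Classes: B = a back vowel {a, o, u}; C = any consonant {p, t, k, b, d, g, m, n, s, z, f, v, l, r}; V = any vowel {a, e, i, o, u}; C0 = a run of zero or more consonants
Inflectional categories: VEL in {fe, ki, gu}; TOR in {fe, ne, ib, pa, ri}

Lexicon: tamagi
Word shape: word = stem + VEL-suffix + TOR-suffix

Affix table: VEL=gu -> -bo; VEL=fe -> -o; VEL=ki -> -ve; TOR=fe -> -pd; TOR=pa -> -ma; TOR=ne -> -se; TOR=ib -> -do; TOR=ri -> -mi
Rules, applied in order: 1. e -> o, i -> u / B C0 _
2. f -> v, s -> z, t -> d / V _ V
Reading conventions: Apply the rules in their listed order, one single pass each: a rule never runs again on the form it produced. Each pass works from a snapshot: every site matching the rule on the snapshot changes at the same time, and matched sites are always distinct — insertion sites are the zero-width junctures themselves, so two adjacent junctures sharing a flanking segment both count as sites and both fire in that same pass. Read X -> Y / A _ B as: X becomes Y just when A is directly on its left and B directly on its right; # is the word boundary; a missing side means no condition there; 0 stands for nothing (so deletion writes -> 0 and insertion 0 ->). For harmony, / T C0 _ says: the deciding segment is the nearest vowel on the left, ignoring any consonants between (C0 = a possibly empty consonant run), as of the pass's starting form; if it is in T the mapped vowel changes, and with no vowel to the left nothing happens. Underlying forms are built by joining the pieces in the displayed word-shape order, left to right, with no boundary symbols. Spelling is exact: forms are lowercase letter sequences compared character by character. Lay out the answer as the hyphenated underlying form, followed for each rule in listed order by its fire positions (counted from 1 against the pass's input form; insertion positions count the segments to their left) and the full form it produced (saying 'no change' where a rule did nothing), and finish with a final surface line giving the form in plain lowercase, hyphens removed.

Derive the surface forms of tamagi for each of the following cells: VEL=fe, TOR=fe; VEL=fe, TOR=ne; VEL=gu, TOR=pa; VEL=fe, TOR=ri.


cell VEL=fe, TOR=fe:
underlying: tamagi-o-pd
1. e -> o, i -> u / B C0 _: fires at position(s) 6: tamaguopd
2. f -> v, s -> z, t -> d / V _ V: no change
surface: tamaguopd

cell VEL=fe, TOR=ne:
underlying: tamagi-o-se
1. e -> o, i -> u / B C0 _: fires at position(s) 6, 9: tamaguoso
2. f -> v, s -> z, t -> d / V _ V: fires at position(s) 8: tamaguozo
surface: tamaguozo

cell VEL=gu, TOR=pa:
underlying: tamagi-bo-ma
1. e -> o, i -> u / B C0 _: fires at position(s) 6: tamaguboma
2. f -> v, s -> z, t -> d / V _ V: no change
surface: tamaguboma

cell VEL=fe, TOR=ri:
underlying: tamagi-o-mi
1. e -> o, i -> u / B C0 _: fires at position(s) 6, 9: tamaguomu
2. f -> v, s -> z, t -> d / V _ V: no change
surface: tamaguomu


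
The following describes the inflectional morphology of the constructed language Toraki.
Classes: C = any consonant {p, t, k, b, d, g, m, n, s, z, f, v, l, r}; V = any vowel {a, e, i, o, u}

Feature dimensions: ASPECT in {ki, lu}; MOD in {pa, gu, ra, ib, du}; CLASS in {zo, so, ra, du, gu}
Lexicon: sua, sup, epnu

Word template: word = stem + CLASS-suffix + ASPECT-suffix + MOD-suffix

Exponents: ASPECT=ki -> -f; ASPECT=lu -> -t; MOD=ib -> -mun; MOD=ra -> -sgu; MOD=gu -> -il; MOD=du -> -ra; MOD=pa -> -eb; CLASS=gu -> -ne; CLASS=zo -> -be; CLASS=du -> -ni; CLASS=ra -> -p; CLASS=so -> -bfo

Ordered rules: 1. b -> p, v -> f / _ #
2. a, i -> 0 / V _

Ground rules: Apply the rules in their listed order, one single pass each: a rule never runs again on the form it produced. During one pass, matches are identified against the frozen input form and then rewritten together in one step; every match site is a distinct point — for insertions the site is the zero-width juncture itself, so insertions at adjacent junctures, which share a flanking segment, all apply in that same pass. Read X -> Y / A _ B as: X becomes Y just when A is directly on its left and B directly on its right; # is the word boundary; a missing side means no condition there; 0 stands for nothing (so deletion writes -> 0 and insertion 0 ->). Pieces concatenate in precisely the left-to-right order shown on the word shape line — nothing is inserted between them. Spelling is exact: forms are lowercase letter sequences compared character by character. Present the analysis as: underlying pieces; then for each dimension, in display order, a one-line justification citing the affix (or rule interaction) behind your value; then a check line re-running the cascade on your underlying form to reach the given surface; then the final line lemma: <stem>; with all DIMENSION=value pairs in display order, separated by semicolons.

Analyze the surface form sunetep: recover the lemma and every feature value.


underlying: sua-ne-t-eb
ASPECT=lu - signalled by the affix -t
MOD=pa - signalled by the affix -eb
CLASS=gu - signalled by the affix -ne
check: suaneteb -> suanetep -> sunetep
lemma: sua; ASPECT=lu; MOD=pa; CLASS=gu


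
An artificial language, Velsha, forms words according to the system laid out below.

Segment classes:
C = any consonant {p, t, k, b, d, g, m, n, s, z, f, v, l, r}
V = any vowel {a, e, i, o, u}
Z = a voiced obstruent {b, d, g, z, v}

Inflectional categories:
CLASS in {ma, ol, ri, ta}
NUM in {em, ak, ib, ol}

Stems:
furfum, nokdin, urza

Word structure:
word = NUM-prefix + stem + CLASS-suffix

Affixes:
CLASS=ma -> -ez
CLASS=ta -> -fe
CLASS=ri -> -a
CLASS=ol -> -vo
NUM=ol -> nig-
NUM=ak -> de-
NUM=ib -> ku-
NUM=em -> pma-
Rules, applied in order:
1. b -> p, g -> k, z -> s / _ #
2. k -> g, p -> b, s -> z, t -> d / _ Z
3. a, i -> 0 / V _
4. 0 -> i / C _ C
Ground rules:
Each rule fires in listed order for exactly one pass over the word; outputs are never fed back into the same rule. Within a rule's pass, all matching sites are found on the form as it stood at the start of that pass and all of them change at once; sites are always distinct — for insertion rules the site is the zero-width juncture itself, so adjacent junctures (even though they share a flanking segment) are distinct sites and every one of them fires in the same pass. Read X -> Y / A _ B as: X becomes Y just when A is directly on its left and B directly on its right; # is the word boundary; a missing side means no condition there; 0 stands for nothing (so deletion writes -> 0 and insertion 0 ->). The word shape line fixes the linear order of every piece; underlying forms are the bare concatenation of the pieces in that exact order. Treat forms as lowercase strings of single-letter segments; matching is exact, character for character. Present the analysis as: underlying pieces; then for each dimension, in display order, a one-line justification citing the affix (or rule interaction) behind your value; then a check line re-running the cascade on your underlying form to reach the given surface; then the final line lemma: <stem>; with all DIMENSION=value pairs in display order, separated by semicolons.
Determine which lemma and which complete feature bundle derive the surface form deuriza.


underlying: de-urza-a
CLASS=ri - signalled by the affix -a
NUM=ak - signalled by the affix de-
check: deurzaa -> deurzaa -> deurzaa -> deurza -> deuriza
lemma: urza; CLASS=ri; NUM=ak


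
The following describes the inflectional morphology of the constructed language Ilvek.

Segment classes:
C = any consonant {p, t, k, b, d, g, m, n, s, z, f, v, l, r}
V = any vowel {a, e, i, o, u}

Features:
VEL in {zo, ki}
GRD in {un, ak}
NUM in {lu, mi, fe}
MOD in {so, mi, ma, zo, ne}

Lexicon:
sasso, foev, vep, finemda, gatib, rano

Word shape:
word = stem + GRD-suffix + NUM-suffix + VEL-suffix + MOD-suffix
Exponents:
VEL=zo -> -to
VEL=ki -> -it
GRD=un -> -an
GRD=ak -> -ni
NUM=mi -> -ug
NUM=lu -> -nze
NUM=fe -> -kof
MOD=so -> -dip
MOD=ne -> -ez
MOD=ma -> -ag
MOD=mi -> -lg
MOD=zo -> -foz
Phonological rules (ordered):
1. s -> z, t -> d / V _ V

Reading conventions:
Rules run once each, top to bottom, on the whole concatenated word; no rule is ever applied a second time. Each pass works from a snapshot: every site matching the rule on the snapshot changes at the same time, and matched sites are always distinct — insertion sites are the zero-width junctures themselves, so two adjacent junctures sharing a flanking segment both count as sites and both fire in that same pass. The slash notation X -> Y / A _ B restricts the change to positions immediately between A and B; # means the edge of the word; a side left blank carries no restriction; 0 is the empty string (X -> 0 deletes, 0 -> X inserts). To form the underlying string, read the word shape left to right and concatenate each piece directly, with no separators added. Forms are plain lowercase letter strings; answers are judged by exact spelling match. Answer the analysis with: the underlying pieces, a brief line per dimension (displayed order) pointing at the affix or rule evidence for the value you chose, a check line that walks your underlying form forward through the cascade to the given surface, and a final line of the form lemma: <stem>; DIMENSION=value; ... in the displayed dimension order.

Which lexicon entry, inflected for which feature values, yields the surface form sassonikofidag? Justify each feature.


underlying: sasso-ni-kof-it-ag
VEL=ki - signalled by the affix -it
GRD=ak - signalled by the affix -ni
NUM=fe - signalled by the affix -kof
MOD=ma - signalled by the affix -ag
check: sassonikofitag -> sassonikofidag
lemma: sasso; VEL=ki; GRD=ak; NUM=fe; MOD=ma


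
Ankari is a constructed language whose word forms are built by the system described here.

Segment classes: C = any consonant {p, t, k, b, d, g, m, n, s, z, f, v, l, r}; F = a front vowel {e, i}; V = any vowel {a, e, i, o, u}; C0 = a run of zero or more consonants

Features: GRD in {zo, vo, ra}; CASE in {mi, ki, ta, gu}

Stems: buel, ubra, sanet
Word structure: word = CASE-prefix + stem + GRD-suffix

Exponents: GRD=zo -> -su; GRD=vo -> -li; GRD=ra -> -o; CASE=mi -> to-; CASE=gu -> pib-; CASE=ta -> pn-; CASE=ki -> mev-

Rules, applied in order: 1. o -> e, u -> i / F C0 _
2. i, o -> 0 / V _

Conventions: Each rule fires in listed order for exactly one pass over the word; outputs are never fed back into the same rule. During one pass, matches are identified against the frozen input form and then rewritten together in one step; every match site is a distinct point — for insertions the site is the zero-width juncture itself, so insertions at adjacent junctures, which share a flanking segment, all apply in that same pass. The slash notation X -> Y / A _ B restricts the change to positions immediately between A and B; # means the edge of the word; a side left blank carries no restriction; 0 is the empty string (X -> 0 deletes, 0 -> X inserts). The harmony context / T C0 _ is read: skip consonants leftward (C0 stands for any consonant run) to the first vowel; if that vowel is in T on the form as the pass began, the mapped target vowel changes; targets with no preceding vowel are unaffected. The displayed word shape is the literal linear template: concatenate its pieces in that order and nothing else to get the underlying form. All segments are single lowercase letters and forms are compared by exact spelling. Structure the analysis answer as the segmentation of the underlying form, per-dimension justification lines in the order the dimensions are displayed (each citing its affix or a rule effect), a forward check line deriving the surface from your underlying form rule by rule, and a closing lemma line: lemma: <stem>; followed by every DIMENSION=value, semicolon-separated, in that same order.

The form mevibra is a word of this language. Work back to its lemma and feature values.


underlying: mev-ubra-o
GRD=ra - signalled by the affix -o
CASE=ki - signalled by the affix mev-
check: mevubrao -> mevibrao -> mevibra
lemma: ubra; GRD=ra; CASE=ki


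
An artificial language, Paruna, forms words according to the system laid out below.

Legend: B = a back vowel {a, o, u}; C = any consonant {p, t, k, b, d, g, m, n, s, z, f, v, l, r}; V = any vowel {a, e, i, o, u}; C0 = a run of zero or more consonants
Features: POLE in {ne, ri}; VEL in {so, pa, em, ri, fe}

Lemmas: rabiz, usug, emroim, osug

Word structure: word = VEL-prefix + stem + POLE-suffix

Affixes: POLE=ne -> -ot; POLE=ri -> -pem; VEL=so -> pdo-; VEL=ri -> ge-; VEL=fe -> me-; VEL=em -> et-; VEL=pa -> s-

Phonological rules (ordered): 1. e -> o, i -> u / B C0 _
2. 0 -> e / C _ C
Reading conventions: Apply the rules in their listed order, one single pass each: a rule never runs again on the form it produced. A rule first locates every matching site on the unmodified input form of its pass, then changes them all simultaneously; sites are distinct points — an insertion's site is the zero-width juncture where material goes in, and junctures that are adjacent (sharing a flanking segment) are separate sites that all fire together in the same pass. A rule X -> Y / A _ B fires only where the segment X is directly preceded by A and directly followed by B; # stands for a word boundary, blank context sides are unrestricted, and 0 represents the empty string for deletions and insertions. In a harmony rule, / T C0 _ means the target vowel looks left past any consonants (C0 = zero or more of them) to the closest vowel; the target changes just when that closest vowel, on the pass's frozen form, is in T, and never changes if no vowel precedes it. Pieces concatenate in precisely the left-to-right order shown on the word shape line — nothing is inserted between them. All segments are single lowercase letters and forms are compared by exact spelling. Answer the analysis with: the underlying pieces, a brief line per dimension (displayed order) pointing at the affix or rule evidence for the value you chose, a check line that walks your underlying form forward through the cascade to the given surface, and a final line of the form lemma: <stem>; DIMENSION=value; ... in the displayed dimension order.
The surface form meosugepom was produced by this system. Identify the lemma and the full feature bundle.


underlying: me-osug-pem
POLE=ri - signalled by the affix -pem
VEL=fe - signalled by the affix me-
check: meosugpem -> meosugpom -> meosugepom
lemma: osug; POLE=ri; VEL=fe


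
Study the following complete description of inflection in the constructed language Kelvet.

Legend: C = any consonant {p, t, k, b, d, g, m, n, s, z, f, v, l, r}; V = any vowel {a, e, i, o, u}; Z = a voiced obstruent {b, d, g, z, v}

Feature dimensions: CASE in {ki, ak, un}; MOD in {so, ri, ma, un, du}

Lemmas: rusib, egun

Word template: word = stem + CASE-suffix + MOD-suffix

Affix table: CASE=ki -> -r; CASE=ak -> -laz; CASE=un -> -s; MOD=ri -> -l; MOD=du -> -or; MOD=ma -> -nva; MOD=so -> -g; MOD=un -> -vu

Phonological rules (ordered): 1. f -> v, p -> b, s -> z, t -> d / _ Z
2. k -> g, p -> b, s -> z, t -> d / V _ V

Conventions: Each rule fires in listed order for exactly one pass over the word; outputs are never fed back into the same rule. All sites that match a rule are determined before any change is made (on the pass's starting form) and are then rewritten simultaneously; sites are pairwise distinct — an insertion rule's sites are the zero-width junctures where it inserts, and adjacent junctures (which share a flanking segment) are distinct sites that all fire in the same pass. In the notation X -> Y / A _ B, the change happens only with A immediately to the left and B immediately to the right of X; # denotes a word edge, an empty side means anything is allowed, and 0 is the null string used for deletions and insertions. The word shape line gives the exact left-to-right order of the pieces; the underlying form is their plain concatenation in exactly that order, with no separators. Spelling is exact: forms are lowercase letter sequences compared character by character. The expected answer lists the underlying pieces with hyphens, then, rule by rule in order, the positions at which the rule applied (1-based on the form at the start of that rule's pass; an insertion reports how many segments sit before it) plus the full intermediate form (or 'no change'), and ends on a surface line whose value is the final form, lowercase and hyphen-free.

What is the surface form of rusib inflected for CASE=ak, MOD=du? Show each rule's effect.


underlying: rusib-laz-or
1. f -> v, p -> b, s -> z, t -> d / _ Z: no change
2. k -> g, p -> b, s -> z, t -> d / V _ V: fires at position(s) 3: ruziblazor
surface: ruziblazor


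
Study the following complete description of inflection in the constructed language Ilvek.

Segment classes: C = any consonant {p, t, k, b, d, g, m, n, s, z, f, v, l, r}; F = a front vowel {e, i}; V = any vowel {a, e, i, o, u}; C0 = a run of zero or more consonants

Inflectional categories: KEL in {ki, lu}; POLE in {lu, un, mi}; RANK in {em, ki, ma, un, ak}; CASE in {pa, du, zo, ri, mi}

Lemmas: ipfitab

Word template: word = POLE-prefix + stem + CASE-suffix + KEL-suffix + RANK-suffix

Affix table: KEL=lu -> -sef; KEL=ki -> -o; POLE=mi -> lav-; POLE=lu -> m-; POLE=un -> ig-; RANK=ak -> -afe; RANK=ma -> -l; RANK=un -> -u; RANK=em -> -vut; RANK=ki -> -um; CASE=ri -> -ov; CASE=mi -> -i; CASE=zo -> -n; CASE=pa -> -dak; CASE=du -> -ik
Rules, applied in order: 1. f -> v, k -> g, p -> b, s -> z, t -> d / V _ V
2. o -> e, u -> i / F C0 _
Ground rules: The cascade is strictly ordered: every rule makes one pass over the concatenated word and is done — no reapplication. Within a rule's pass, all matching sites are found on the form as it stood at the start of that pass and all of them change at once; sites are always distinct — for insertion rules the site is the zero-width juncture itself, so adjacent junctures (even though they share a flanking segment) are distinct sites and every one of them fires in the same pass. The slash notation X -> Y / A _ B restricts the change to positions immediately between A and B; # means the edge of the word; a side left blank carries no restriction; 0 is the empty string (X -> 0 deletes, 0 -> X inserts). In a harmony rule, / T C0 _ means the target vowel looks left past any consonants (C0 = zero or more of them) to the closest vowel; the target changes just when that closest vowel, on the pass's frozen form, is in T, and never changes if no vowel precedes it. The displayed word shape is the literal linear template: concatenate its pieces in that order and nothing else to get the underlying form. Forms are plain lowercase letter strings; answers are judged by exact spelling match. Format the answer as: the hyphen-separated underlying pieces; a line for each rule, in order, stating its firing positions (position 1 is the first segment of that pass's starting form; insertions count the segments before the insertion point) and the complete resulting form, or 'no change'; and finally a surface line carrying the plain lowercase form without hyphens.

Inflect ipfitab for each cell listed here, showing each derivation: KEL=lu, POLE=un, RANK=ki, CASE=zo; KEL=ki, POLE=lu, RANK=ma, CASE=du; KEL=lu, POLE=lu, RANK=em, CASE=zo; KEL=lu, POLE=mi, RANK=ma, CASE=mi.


cell KEL=lu, POLE=un, RANK=ki, CASE=zo:
underlying: ig-ipfitab-n-sef-um
1. f -> v, k -> g, p -> b, s -> z, t -> d / V _ V: fires at position(s) 7, 13: igipfidabnsevum
2. o -> e, u -> i / F C0 _: fires at position(s) 14: igipfidabnsevim
surface: igipfidabnsevim

cell KEL=ki, POLE=lu, RANK=ma, CASE=du:
underlying: m-ipfitab-ik-o-l
1. f -> v, k -> g, p -> b, s -> z, t -> d / V _ V: fires at position(s) 6, 10: mipfidabigol
2. o -> e, u -> i / F C0 _: fires at position(s) 11: mipfidabigel
surface: mipfidabigel

cell KEL=lu, POLE=lu, RANK=em, CASE=zo:
underlying: m-ipfitab-n-sef-vut
1. f -> v, k -> g, p -> b, s -> z, t -> d / V _ V: fires at position(s) 6: mipfidabnsefvut
2. o -> e, u -> i / F C0 _: fires at position(s) 14: mipfidabnsefvit
surface: mipfidabnsefvit

cell KEL=lu, POLE=mi, RANK=ma, CASE=mi:
underlying: lav-ipfitab-i-sef-l
1. f -> v, k -> g, p -> b, s -> z, t -> d / V _ V: fires at position(s) 8, 12: lavipfidabizefl
2. o -> e, u -> i / F C0 _: no change
surface: lavipfidabizefl


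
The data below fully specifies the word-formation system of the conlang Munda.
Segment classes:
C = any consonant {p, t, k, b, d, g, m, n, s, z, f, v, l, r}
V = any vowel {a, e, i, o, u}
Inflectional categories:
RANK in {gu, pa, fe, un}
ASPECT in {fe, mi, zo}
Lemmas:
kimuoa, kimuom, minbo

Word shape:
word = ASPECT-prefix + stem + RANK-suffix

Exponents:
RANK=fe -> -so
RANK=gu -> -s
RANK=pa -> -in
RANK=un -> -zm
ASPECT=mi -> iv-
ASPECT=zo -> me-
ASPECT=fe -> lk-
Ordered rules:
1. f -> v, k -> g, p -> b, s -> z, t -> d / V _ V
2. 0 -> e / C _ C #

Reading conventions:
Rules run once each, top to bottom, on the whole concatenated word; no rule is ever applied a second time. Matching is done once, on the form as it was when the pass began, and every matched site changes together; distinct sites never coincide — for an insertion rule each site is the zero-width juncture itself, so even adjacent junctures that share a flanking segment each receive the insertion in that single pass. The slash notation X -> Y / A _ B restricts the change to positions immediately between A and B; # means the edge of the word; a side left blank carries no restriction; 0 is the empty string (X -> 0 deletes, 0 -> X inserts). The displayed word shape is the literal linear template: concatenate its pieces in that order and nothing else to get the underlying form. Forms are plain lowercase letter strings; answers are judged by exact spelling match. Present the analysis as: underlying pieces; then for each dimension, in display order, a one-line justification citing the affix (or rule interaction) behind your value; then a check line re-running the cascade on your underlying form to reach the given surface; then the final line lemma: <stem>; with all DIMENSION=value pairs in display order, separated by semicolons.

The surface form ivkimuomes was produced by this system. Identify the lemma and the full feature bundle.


underlying: iv-kimuom-s
RANK=gu - signalled by the affix -s
ASPECT=mi - signalled by the affix iv-
check: ivkimuoms -> ivkimuoms -> ivkimuomes
lemma: kimuom; RANK=gu; ASPECT=mi


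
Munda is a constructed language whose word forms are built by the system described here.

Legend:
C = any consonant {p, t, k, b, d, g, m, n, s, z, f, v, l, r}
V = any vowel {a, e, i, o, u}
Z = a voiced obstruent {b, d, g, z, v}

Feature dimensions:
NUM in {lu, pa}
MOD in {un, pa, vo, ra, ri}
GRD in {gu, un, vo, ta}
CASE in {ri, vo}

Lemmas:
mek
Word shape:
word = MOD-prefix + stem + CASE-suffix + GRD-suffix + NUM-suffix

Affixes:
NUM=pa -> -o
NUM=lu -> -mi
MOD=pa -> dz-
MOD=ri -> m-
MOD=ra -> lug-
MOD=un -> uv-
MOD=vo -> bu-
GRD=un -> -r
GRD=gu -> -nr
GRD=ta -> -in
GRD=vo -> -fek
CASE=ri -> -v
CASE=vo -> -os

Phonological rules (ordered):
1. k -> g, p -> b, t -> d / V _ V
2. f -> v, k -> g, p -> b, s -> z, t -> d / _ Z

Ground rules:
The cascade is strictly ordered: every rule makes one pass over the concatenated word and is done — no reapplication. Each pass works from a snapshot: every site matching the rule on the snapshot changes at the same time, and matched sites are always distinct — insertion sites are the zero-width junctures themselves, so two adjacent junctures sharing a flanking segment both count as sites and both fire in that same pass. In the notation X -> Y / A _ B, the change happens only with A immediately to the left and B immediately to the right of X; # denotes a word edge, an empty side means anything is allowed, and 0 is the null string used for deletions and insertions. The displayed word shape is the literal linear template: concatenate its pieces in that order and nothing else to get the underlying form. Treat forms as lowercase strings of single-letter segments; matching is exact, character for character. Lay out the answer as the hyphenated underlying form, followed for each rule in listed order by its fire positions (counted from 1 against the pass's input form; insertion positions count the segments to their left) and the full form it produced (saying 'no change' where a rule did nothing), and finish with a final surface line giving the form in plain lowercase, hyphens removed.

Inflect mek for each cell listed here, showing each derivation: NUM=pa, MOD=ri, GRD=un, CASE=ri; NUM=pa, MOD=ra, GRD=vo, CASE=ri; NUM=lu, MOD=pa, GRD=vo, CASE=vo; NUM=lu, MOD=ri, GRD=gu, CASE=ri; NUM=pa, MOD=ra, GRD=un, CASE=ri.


cell NUM=pa, MOD=ri, GRD=un, CASE=ri:
underlying: m-mek-v-r-o
1. k -> g, p -> b, t -> d / V _ V: no change
2. f -> v, k -> g, p -> b, s -> z, t -> d / _ Z: fires at position(s) 4: mmegvro
surface: mmegvro

cell NUM=pa, MOD=ra, GRD=vo, CASE=ri:
underlying: lug-mek-v-fek-o
1. k -> g, p -> b, t -> d / V _ V: fires at position(s) 10: lugmekvfego
2. f -> v, k -> g, p -> b, s -> z, t -> d / _ Z: fires at position(s) 6: lugmegvfego
surface: lugmegvfego

cell NUM=lu, MOD=pa, GRD=vo, CASE=vo:
underlying: dz-mek-os-fek-mi
1. k -> g, p -> b, t -> d / V _ V: fires at position(s) 5: dzmegosfekmi
2. f -> v, k -> g, p -> b, s -> z, t -> d / _ Z: no change
surface: dzmegosfekmi

cell NUM=lu, MOD=ri, GRD=gu, CASE=ri:
underlying: m-mek-v-nr-mi
1. k -> g, p -> b, t -> d / V _ V: no change
2. f -> v, k -> g, p -> b, s -> z, t -> d / _ Z: fires at position(s) 4: mmegvnrmi
surface: mmegvnrmi

cell NUM=pa, MOD=ra, GRD=un, CASE=ri:
underlying: lug-mek-v-r-o
1. k -> g, p -> b, t -> d / V _ V: no change
2. f -> v, k -> g, p -> b, s -> z, t -> d / _ Z: fires at position(s) 6: lugmegvro
surface: lugmegvro


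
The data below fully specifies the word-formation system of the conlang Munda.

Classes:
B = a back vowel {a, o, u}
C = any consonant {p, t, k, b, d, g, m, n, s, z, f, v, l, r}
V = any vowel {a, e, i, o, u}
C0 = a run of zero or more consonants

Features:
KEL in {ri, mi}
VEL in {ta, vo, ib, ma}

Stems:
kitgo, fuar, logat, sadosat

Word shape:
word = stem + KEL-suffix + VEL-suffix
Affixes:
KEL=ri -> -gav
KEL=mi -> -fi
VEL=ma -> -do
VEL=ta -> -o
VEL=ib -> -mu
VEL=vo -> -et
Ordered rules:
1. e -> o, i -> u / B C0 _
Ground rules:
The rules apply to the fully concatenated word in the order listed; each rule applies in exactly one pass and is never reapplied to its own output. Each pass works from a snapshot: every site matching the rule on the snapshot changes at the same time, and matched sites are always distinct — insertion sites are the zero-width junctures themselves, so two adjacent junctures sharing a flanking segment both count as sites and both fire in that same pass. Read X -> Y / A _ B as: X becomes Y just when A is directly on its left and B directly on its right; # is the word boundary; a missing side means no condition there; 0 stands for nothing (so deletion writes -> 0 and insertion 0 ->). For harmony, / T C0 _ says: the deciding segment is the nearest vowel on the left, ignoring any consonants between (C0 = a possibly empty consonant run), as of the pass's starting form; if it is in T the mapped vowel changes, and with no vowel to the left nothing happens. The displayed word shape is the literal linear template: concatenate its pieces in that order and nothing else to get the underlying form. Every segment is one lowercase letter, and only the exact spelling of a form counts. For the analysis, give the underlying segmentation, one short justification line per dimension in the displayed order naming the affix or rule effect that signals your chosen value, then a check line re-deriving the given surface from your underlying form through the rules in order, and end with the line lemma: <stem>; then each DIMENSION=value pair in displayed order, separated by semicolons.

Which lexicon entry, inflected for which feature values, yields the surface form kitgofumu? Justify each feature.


underlying: kitgo-fi-mu
KEL=mi - signalled by the affix -fi
VEL=ib - signalled by the affix -mu
check: kitgofimu -> kitgofumu
lemma: kitgo; KEL=mi; VEL=ib


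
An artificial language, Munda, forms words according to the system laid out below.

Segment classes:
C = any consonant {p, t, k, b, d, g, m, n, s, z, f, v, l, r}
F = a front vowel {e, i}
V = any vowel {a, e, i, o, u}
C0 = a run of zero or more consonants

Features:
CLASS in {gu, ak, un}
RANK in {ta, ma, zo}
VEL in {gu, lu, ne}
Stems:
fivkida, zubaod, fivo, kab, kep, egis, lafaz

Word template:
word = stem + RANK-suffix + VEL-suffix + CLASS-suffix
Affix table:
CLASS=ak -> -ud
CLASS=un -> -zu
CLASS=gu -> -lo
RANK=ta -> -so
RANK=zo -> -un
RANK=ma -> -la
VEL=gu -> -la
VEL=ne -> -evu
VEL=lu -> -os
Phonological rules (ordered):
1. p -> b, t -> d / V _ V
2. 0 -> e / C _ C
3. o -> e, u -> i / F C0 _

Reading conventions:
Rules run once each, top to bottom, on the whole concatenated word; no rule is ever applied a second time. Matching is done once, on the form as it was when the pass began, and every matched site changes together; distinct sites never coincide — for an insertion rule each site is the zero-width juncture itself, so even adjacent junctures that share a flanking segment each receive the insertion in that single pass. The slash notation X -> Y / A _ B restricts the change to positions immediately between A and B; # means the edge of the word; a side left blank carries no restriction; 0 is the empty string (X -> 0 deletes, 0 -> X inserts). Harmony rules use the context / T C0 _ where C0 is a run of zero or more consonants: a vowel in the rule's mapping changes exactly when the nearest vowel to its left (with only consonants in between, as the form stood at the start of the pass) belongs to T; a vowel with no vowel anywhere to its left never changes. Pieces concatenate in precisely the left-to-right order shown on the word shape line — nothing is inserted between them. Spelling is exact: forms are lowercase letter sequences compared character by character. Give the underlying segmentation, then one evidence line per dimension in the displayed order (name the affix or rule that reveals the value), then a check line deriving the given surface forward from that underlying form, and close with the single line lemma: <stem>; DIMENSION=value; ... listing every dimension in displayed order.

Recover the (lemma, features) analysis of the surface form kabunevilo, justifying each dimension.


underlying: kab-un-evu-lo
CLASS=gu - signalled by the affix -lo
RANK=zo - signalled by the affix -un
VEL=ne - signalled by the affix -evu
check: kabunevulo -> kabunevulo -> kabunevulo -> kabunevilo
lemma: kab; CLASS=gu; RANK=zo; VEL=ne


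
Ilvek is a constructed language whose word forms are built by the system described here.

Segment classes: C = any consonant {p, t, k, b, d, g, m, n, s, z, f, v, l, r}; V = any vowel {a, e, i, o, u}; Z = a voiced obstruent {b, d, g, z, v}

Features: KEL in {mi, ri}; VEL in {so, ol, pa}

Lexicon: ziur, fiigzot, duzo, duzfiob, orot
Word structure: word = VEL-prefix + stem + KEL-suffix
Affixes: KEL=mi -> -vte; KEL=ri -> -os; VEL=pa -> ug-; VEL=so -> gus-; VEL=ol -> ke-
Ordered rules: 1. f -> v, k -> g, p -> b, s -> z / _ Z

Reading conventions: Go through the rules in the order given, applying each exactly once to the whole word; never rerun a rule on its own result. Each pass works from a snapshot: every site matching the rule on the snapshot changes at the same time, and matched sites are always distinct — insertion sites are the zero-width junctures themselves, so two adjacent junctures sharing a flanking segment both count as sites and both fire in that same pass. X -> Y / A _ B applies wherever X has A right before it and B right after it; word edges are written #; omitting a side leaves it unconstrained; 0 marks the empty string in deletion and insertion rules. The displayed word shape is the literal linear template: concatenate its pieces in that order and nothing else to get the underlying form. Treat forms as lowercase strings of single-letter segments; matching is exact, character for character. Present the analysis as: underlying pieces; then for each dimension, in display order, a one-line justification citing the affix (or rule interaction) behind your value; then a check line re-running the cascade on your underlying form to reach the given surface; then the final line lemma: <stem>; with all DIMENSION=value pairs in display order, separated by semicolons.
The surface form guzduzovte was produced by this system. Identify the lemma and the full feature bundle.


underlying: gus-duzo-vte
KEL=mi - signalled by the affix -vte
VEL=so - signalled by the affix gus-
check: gusduzovte -> guzduzovte
lemma: duzo; KEL=mi; VEL=so


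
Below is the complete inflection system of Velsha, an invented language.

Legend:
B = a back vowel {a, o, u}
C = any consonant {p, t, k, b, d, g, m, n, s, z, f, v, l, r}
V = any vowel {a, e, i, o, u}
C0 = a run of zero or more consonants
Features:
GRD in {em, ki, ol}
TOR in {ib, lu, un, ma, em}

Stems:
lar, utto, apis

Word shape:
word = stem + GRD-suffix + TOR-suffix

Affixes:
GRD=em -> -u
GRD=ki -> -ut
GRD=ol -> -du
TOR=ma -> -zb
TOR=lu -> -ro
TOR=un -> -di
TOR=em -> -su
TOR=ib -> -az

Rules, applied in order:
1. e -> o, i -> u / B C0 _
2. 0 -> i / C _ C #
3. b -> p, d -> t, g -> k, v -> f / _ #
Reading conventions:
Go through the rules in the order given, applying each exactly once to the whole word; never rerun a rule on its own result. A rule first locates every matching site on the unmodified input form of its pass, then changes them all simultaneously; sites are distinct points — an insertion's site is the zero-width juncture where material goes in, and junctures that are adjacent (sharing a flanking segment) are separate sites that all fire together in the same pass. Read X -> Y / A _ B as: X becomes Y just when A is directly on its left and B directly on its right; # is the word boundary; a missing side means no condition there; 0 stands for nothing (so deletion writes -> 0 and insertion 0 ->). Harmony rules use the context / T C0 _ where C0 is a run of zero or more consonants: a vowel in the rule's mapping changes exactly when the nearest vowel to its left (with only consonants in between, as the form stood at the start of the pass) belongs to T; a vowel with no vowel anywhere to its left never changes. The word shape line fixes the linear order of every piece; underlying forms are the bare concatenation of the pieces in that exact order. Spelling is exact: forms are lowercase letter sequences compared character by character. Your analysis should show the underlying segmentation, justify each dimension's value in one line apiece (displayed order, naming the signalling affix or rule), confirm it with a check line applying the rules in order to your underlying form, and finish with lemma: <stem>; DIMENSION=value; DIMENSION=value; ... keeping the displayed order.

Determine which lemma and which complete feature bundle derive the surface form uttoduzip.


underlying: utto-du-zb
GRD=ol - signalled by the affix -du
TOR=ma - signalled by the affix -zb
check: uttoduzb -> uttoduzb -> uttoduzib -> uttoduzip
lemma: utto; GRD=ol; TOR=ma


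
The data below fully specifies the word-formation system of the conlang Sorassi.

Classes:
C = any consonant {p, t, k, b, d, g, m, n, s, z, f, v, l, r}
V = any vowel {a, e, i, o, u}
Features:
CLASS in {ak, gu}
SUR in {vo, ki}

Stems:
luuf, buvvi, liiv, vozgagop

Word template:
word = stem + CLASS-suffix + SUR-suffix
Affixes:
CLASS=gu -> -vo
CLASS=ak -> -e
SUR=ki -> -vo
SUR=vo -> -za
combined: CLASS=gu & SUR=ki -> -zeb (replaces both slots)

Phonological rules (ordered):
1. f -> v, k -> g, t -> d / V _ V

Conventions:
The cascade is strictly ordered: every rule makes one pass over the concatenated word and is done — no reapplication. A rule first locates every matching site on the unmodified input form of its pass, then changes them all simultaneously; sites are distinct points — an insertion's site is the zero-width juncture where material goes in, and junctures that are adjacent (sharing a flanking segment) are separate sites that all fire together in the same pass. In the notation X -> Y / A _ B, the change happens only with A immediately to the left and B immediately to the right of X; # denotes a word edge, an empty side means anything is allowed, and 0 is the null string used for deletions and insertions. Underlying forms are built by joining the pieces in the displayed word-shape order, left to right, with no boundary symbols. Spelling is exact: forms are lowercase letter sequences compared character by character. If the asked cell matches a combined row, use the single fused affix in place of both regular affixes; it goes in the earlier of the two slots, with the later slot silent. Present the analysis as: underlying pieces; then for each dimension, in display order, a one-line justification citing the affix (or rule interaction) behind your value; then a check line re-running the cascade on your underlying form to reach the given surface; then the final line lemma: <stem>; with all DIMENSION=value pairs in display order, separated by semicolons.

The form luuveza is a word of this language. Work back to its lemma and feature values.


underlying: luuf-e-za
CLASS=ak - signalled by the affix -e
SUR=vo - signalled by the affix -za
check: luufeza -> luuveza
lemma: luuf; CLASS=ak; SUR=vo
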